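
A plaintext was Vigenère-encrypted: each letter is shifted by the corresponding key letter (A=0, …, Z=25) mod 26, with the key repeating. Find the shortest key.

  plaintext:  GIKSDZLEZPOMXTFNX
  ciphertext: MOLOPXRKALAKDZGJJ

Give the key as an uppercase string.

  i= 0: M-G =  6 → G
  i= 1: O-I =  6 → G
  i= 2: L-K =  1 → B
  i= 3: O-S = 22 → W
  i= 4: P-D = 12 → M
  i= 5: X-Z = 24 → Y
  i= 6: R-L =  6 → G
  i= 7: K-E =  6 → G
  i= 8: A-Z =  1 → B
  i= 9: L-P = 22 → W
  i=10: A-O = 12 → M
  i=11: K-M = 24 → Y
  i=12: D-X =  6 → G
  i=13: Z-T =  6 → G
  i=14: G-F =  1 → B
  i=15: J-N = 22 → W
  i=16: J-X = 12 → M
  shifts repeat with period 6: GGBWMY

GGBWMY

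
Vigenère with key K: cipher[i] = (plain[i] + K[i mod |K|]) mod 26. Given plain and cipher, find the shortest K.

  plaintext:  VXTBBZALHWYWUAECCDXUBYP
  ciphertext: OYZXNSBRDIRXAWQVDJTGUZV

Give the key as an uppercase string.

TBGWM

  i= 0: O-V = 19 → T
  i= 1: Y-X =  1 → B
  i= 2: Z-T =  6 → G
  i= 3: X-B = 22 → W
  i= 4: N-B = 12 → M
  i= 5: S-Z = 19 → T
  i= 6: B-A =  1 → B
  i= 7: R-L =  6 → G
  i= 8: D-H = 22 → W
  i= 9: I-W = 12 → M
  i=10: R-Y = 19 → T
  i=11: X-W =  1 → B
  i=12: A-U =  6 → G
  i=13: W-A = 22 → W
  i=14: Q-E = 12 → M
  i=15: V-C = 19 → T
  i=16: D-C =  1 → B
  i=17: J-D =  6 → G
  i=18: T-X = 22 → W
  i=19: G-U = 12 → M
  i=20: U-B = 19 → T
  i=21: Z-Y =  1 → B
  i=22: V-P =  6 → G
  shifts repeat with period 5: TBGWM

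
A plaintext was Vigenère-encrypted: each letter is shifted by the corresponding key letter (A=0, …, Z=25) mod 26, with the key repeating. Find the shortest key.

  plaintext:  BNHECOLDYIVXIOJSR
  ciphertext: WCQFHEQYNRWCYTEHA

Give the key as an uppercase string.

VPJBFQF

  i= 0: W-B = 21 → V
  i= 1: C-N = 15 → P
  i= 2: Q-H =  9 → J
  i= 3: F-E =  1 → B
  i= 4: H-C =  5 → F
  i= 5: E-O = 16 → Q
  i= 6: Q-L =  5 → F
  i= 7: Y-D = 21 → V
  i= 8: N-Y = 15 → P
  i= 9: R-I =  9 → J
  i=10: W-V =  1 → B
  i=11: C-X =  5 → F
  i=12: Y-I = 16 → Q
  i=13: T-O =  5 → F
  i=14: E-J = 21 → V
  i=15: H-S = 15 → P
  i=16: A-R =  9 → J
  shifts repeat with period 7: VPJBFQF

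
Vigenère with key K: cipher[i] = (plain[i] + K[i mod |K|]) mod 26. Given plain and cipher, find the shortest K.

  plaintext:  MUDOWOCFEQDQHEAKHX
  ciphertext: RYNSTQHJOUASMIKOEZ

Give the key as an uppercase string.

FEKEXC

  i= 0: R-M =  5 → F
  i= 1: Y-U =  4 → E
  i= 2: N-D = 10 → K
  i= 3: S-O =  4 → E
  i= 4: T-W = 23 → X
  i= 5: Q-O =  2 → C
  i= 6: H-C =  5 → F
  i= 7: J-F =  4 → E
  i= 8: O-E = 10 → K
  i= 9: U-Q =  4 → E
  i=10: A-D = 23 → X
  i=11: S-Q =  2 → C
  i=12: M-H =  5 → F
  i=13: I-E =  4 → E
  i=14: K-A = 10 → K
  i=15: O-K =  4 → E
  i=16: E-H = 23 → X
  i=17: Z-X =  2 → C
  shifts repeat with period 6: FEKEXC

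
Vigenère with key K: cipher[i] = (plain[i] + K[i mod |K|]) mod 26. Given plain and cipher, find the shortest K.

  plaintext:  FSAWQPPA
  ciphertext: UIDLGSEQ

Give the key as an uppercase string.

PQD

  i= 0: U-F = 15 → P
  i= 1: I-S = 16 → Q
  i= 2: D-A =  3 → D
  i= 3: L-W = 15 → P
  i= 4: G-Q = 16 → Q
  i= 5: S-P =  3 → D
  i= 6: E-P = 15 → P
  i= 7: Q-A = 16 → Q
  shifts repeat with period 3: PQD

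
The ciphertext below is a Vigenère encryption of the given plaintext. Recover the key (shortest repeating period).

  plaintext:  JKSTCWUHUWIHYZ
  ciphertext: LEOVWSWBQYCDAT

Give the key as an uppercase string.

CUW

  i= 0: L-J =  2 → C
  i= 1: E-K = 20 → U
  i= 2: O-S = 22 → W
  i= 3: V-T =  2 → C
  i= 4: W-C = 20 → U
  i= 5: S-W = 22 → W
  i= 6: W-U =  2 → C
  i= 7: B-H = 20 → U
  i= 8: Q-U = 22 → W
  i= 9: Y-W =  2 → C
  i=10: C-I = 20 → U
  i=11: D-H = 22 → W
  i=12: A-Y =  2 → C
  i=13: T-Z = 20 → U
  shifts repeat with period 3: CUW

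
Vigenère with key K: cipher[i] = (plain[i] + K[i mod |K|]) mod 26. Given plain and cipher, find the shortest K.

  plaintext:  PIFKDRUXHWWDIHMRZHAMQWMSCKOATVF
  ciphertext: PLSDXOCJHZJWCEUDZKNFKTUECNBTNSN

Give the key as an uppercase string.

ADNTUXIM

  i= 0: P-P =  0 → A
  i= 1: L-I =  3 → D
  i= 2: S-F = 13 → N
  i= 3: D-K = 19 → T
  i= 4: X-D = 20 → U
  i= 5: O-R = 23 → X
  i= 6: C-U =  8 → I
  i= 7: J-X = 12 → M
  i= 8: H-H =  0 → A
  i= 9: Z-W =  3 → D
  i=10: J-W = 13 → N
  i=11: W-D = 19 → T
  i=12: C-I = 20 → U
  i=13: E-H = 23 → X
  i=14: U-M =  8 → I
  i=15: D-R = 12 → M
  i=16: Z-Z =  0 → A
  i=17: K-H =  3 → D
  i=18: N-A = 13 → N
  i=19: F-M = 19 → T
  i=20: K-Q = 20 → U
  i=21: T-W = 23 → X
  i=22: U-M =  8 → I
  i=23: E-S = 12 → M
  i=24: C-C =  0 → A
  i=25: N-K =  3 → D
  i=26: B-O = 13 → N
  i=27: T-A = 19 → T
  i=28: N-T = 20 → U
  i=29: S-V = 23 → X
  i=30: N-F =  8 → I
  shifts repeat with period 8: ADNTUXIM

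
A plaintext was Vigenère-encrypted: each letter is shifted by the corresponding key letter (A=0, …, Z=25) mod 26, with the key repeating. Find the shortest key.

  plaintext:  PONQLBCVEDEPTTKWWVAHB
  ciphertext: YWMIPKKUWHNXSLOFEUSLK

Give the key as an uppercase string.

  i= 0: Y-P =  9 → J
  i= 1: W-O =  8 → I
  i= 2: M-N = 25 → Z
  i= 3: I-Q = 18 → S
  i= 4: P-L =  4 → E
  i= 5: K-B =  9 → J
  i= 6: K-C =  8 → I
  i= 7: U-V = 25 → Z
  i= 8: W-E = 18 → S
  i= 9: H-D =  4 → E
  i=10: N-E =  9 → J
  i=11: X-P =  8 → I
  i=12: S-T = 25 → Z
  i=13: L-T = 18 → S
  i=14: O-K =  4 → E
  i=15: F-W =  9 → J
  i=16: E-W =  8 → I
  i=17: U-V = 25 → Z
  i=18: S-A = 18 → S
  i=19: L-H =  4 → E
  i=20: K-B =  9 → J
  shifts repeat with period 5: JIZSE

JIZSE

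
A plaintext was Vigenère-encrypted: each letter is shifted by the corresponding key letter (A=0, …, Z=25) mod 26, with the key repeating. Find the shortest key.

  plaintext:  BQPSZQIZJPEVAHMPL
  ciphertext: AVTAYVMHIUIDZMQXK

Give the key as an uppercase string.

  i= 0: A-B = 25 → Z
  i= 1: V-Q =  5 → F
  i= 2: T-P =  4 → E
  i= 3: A-S =  8 → I
  i= 4: Y-Z = 25 → Z
  i= 5: V-Q =  5 → F
  i= 6: M-I =  4 → E
  i= 7: H-Z =  8 → I
  i= 8: I-J = 25 → Z
  i= 9: U-P =  5 → F
  i=10: I-E =  4 → E
  i=11: D-V =  8 → I
  i=12: Z-A = 25 → Z
  i=13: M-H =  5 → F
  i=14: Q-M =  4 → E
  i=15: X-P =  8 → I
  i=16: K-L = 25 → Z
  shifts repeat with period 4: ZFEI

ZFEI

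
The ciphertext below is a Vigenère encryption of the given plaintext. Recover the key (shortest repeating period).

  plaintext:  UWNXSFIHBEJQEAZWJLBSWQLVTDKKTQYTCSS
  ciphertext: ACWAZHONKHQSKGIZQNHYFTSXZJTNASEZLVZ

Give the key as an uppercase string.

  i= 0: A-U =  6 → G
  i= 1: C-W =  6 → G
  i= 2: W-N =  9 → J
  i= 3: A-X =  3 → D
  i= 4: Z-S =  7 → H
  i= 5: H-F =  2 → C
  i= 6: O-I =  6 → G
  i= 7: N-H =  6 → G
  i= 8: K-B =  9 → J
  i= 9: H-E =  3 → D
  i=10: Q-J =  7 → H
  i=11: S-Q =  2 → C
  i=12: K-E =  6 → G
  i=13: G-A =  6 → G
  i=14: I-Z =  9 → J
  i=15: Z-W =  3 → D
  i=16: Q-J =  7 → H
  i=17: N-L =  2 → C
  i=18: H-B =  6 → G
  i=19: Y-S =  6 → G
  i=20: F-W =  9 → J
  i=21: T-Q =  3 → D
  i=22: S-L =  7 → H
  i=23: X-V =  2 → C
  i=24: Z-T =  6 → G
  i=25: J-D =  6 → G
  i=26: T-K =  9 → J
  i=27: N-K =  3 → D
  i=28: A-T =  7 → H
  i=29: S-Q =  2 → C
  i=30: E-Y =  6 → G
  i=31: Z-T =  6 → G
  i=32: L-C =  9 → J
  i=33: V-S =  3 → D
  i=34: Z-S =  7 → H
  shifts repeat with period 6: GGJDHC

GGJDHC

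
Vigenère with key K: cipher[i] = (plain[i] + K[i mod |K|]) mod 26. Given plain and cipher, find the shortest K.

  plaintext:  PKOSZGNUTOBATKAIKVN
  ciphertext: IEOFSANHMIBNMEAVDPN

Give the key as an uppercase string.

  i= 0: I-P = 19 → T
  i= 1: E-K = 20 → U
  i= 2: O-O =  0 → A
  i= 3: F-S = 13 → N
  i= 4: S-Z = 19 → T
  i= 5: A-G = 20 → U
  i= 6: N-N =  0 → A
  i= 7: H-U = 13 → N
  i= 8: M-T = 19 → T
  i= 9: I-O = 20 → U
  i=10: B-B =  0 → A
  i=11: N-A = 13 → N
  i=12: M-T = 19 → T
  i=13: E-K = 20 → U
  i=14: A-A =  0 → A
  i=15: V-I = 13 → N
  i=16: D-K = 19 → T
  i=17: P-V = 20 → U
  i=18: N-N =  0 → A
  shifts repeat with period 4: TUAN

TUAN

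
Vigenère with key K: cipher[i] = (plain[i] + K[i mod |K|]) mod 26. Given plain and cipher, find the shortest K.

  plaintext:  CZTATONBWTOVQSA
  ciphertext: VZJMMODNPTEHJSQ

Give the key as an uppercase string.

TAQM

  i= 0: V-C = 19 → T
  i= 1: Z-Z =  0 → A
  i= 2: J-T = 16 → Q
  i= 3: M-A = 12 → M
  i= 4: M-T = 19 → T
  i= 5: O-O =  0 → A
  i= 6: D-N = 16 → Q
  i= 7: N-B = 12 → M
  i= 8: P-W = 19 → T
  i= 9: T-T =  0 → A
  i=10: E-O = 16 → Q
  i=11: H-V = 12 → M
  i=12: J-Q = 19 → T
  i=13: S-S =  0 → A
  i=14: Q-A = 16 → Q
  shifts repeat with period 4: TAQM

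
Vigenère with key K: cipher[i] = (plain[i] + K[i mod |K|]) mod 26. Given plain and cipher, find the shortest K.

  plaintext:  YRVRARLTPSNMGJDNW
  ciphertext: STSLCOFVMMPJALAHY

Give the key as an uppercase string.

UCX

  i= 0: S-Y = 20 → U
  i= 1: T-R =  2 → C
  i= 2: S-V = 23 → X
  i= 3: L-R = 20 → U
  i= 4: C-A =  2 → C
  i= 5: O-R = 23 → X
  i= 6: F-L = 20 → U
  i= 7: V-T =  2 → C
  i= 8: M-P = 23 → X
  i= 9: M-S = 20 → U
  i=10: P-N =  2 → C
  i=11: J-M = 23 → X
  i=12: A-G = 20 → U
  i=13: L-J =  2 → C
  i=14: A-D = 23 → X
  i=15: H-N = 20 → U
  i=16: Y-W =  2 → C
  shifts repeat with period 3: UCX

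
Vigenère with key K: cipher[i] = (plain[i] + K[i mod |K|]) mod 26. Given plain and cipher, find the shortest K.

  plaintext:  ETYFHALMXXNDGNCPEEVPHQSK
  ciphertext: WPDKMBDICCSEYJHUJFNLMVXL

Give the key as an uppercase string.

SWFFFB

  i= 0: W-E = 18 → S
  i= 1: P-T = 22 → W
  i= 2: D-Y =  5 → F
  i= 3: K-F =  5 → F
  i= 4: M-H =  5 → F
  i= 5: B-A =  1 → B
  i= 6: D-L = 18 → S
  i= 7: I-M = 22 → W
  i= 8: C-X =  5 → F
  i= 9: C-X =  5 → F
  i=10: S-N =  5 → F
  i=11: E-D =  1 → B
  i=12: Y-G = 18 → S
  i=13: J-N = 22 → W
  i=14: H-C =  5 → F
  i=15: U-P =  5 → F
  i=16: J-E =  5 → F
  i=17: F-E =  1 → B
  i=18: N-V = 18 → S
  i=19: L-P = 22 → W
  i=20: M-H =  5 → F
  i=21: V-Q =  5 → F
  i=22: X-S =  5 → F
  i=23: L-K =  1 → B
  shifts repeat with period 6: SWFFFB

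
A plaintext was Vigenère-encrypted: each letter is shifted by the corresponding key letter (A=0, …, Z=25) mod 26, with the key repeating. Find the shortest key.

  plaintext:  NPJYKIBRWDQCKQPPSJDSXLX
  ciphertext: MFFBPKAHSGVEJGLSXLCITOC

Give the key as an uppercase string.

ZQWDFC

  i= 0: M-N = 25 → Z
  i= 1: F-P = 16 → Q
  i= 2: F-J = 22 → W
  i= 3: B-Y =  3 → D
  i= 4: P-K =  5 → F
  i= 5: K-I =  2 → C
  i= 6: A-B = 25 → Z
  i= 7: H-R = 16 → Q
  i= 8: S-W = 22 → W
  i= 9: G-D =  3 → D
  i=10: V-Q =  5 → F
  i=11: E-C =  2 → C
  i=12: J-K = 25 → Z
  i=13: G-Q = 16 → Q
  i=14: L-P = 22 → W
  i=15: S-P =  3 → D
  i=16: X-S =  5 → F
  i=17: L-J =  2 → C
  i=18: C-D = 25 → Z
  i=19: I-S = 16 → Q
  i=20: T-X = 22 → W
  i=21: O-L =  3 → D
  i=22: C-X =  5 → F
  shifts repeat with period 6: ZQWDFC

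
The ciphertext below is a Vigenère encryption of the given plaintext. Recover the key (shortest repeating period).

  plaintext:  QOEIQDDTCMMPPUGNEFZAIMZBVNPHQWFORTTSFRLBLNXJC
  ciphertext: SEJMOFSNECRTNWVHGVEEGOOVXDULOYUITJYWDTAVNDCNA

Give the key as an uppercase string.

CQFEYCPU

  i= 0: S-Q =  2 → C
  i= 1: E-O = 16 → Q
  i= 2: J-E =  5 → F
  i= 3: M-I =  4 → E
  i= 4: O-Q = 24 → Y
  i= 5: F-D =  2 → C
  i= 6: S-D = 15 → P
  i= 7: N-T = 20 → U
  i= 8: E-C =  2 → C
  i= 9: C-M = 16 → Q
  i=10: R-M =  5 → F
  i=11: T-P =  4 → E
  i=12: N-P = 24 → Y
  i=13: W-U =  2 → C
  i=14: V-G = 15 → P
  i=15: H-N = 20 → U
  i=16: G-E =  2 → C
  i=17: V-F = 16 → Q
  i=18: E-Z =  5 → F
  i=19: E-A =  4 → E
  i=20: G-I = 24 → Y
  i=21: O-M =  2 → C
  i=22: O-Z = 15 → P
  i=23: V-B = 20 → U
  i=24: X-V =  2 → C
  i=25: D-N = 16 → Q
  i=26: U-P =  5 → F
  i=27: L-H =  4 → E
  i=28: O-Q = 24 → Y
  i=29: Y-W =  2 → C
  i=30: U-F = 15 → P
  i=31: I-O = 20 → U
  i=32: T-R =  2 → C
  i=33: J-T = 16 → Q
  i=34: Y-T =  5 → F
  i=35: W-S =  4 → E
  i=36: D-F = 24 → Y
  i=37: T-R =  2 → C
  i=38: A-L = 15 → P
  i=39: V-B = 20 → U
  i=40: N-L =  2 → C
  i=41: D-N = 16 → Q
  i=42: C-X =  5 → F
  i=43: N-J =  4 → E
  i=44: A-C = 24 → Y
  shifts repeat with period 8: CQFEYCPU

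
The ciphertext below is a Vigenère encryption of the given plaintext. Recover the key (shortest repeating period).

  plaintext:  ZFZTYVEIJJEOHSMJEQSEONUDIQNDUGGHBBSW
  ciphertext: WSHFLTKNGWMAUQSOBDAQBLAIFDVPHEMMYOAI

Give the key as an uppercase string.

XNIMNYGF

  i= 0: W-Z = 23 → X
  i= 1: S-F = 13 → N
  i= 2: H-Z =  8 → I
  i= 3: F-T = 12 → M
  i= 4: L-Y = 13 → N
  i= 5: T-V = 24 → Y
  i= 6: K-E =  6 → G
  i= 7: N-I =  5 → F
  i= 8: G-J = 23 → X
  i= 9: W-J = 13 → N
  i=10: M-E =  8 → I
  i=11: A-O = 12 → M
  i=12: U-H = 13 → N
  i=13: Q-S = 24 → Y
  i=14: S-M =  6 → G
  i=15: O-J =  5 → F
  i=16: B-E = 23 → X
  i=17: D-Q = 13 → N
  i=18: A-S =  8 → I
  i=19: Q-E = 12 → M
  i=20: B-O = 13 → N
  i=21: L-N = 24 → Y
  i=22: A-U =  6 → G
  i=23: I-D =  5 → F
  i=24: F-I = 23 → X
  i=25: D-Q = 13 → N
  i=26: V-N =  8 → I
  i=27: P-D = 12 → M
  i=28: H-U = 13 → N
  i=29: E-G = 24 → Y
  i=30: M-G =  6 → G
  i=31: M-H =  5 → F
  i=32: Y-B = 23 → X
  i=33: O-B = 13 → N
  i=34: A-S =  8 → I
  i=35: I-W = 12 → M
  shifts repeat with period 8: XNIMNYGF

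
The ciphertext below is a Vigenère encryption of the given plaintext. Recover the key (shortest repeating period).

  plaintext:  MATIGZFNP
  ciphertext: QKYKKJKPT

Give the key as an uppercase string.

EKFC

  i= 0: Q-M =  4 → E
  i= 1: K-A = 10 → K
  i= 2: Y-T =  5 → F
  i= 3: K-I =  2 → C
  i= 4: K-G =  4 → E
  i= 5: J-Z = 10 → K
  i= 6: K-F =  5 → F
  i= 7: P-N =  2 → C
  i= 8: T-P =  4 → E
  shifts repeat with period 4: EKFC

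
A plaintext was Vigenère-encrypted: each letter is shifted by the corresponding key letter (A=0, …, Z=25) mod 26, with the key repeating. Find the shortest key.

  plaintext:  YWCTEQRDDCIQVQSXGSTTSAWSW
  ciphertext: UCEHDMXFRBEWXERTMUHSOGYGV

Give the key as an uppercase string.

WGCOZ

  i= 0: U-Y = 22 → W
  i= 1: C-W =  6 → G
  i= 2: E-C =  2 → C
  i= 3: H-T = 14 → O
  i= 4: D-E = 25 → Z
  i= 5: M-Q = 22 → W
  i= 6: X-R =  6 → G
  i= 7: F-D =  2 → C
  i= 8: R-D = 14 → O
  i= 9: B-C = 25 → Z
  i=10: E-I = 22 → W
  i=11: W-Q =  6 → G
  i=12: X-V =  2 → C
  i=13: E-Q = 14 → O
  i=14: R-S = 25 → Z
  i=15: T-X = 22 → W
  i=16: M-G =  6 → G
  i=17: U-S =  2 → C
  i=18: H-T = 14 → O
  i=19: S-T = 25 → Z
  i=20: O-S = 22 → W
  i=21: G-A =  6 → G
  i=22: Y-W =  2 → C
  i=23: G-S = 14 → O
  i=24: V-W = 25 → Z
  shifts repeat with period 5: WGCOZ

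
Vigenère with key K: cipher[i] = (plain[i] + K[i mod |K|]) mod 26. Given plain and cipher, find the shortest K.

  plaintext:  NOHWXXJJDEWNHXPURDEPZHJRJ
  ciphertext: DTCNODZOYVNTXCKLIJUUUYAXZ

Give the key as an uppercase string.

  i= 0: D-N = 16 → Q
  i= 1: T-O =  5 → F
  i= 2: C-H = 21 → V
  i= 3: N-W = 17 → R
  i= 4: O-X = 17 → R
  i= 5: D-X =  6 → G
  i= 6: Z-J = 16 → Q
  i= 7: O-J =  5 → F
  i= 8: Y-D = 21 → V
  i= 9: V-E = 17 → R
  i=10: N-W = 17 → R
  i=11: T-N =  6 → G
  i=12: X-H = 16 → Q
  i=13: C-X =  5 → F
  i=14: K-P = 21 → V
  i=15: L-U = 17 → R
  i=16: I-R = 17 → R
  i=17: J-D =  6 → G
  i=18: U-E = 16 → Q
  i=19: U-P =  5 → F
  i=20: U-Z = 21 → V
  i=21: Y-H = 17 → R
  i=22: A-J = 17 → R
  i=23: X-R =  6 → G
  i=24: Z-J = 16 → Q
  shifts repeat with period 6: QFVRRG

QFVRRG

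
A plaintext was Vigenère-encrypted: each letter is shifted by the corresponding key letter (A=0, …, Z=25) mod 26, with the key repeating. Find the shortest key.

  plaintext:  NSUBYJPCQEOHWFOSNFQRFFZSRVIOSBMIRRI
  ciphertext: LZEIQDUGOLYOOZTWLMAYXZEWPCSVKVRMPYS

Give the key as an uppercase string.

  i= 0: L-N = 24 → Y
  i= 1: Z-S =  7 → H
  i= 2: E-U = 10 → K
  i= 3: I-B =  7 → H
  i= 4: Q-Y = 18 → S
  i= 5: D-J = 20 → U
  i= 6: U-P =  5 → F
  i= 7: G-C =  4 → E
  i= 8: O-Q = 24 → Y
  i= 9: L-E =  7 → H
  i=10: Y-O = 10 → K
  i=11: O-H =  7 → H
  i=12: O-W = 18 → S
  i=13: Z-F = 20 → U
  i=14: T-O =  5 → F
  i=15: W-S =  4 → E
  i=16: L-N = 24 → Y
  i=17: M-F =  7 → H
  i=18: A-Q = 10 → K
  i=19: Y-R =  7 → H
  i=20: X-F = 18 → S
  i=21: Z-F = 20 → U
  i=22: E-Z =  5 → F
  i=23: W-S =  4 → E
  i=24: P-R = 24 → Y
  i=25: C-V =  7 → H
  i=26: S-I = 10 → K
  i=27: V-O =  7 → H
  i=28: K-S = 18 → S
  i=29: V-B = 20 → U
  i=30: R-M =  5 → F
  i=31: M-I =  4 → E
  i=32: P-R = 24 → Y
  i=33: Y-R =  7 → H
  i=34: S-I = 10 → K
  shifts repeat with period 8: YHKHSUFE

YHKHSUFE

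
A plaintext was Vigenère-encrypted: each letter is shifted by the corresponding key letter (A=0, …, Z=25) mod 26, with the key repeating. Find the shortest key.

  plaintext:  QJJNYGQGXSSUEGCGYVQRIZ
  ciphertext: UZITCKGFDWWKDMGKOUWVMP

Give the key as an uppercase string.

  i= 0: U-Q =  4 → E
  i= 1: Z-J = 16 → Q
  i= 2: I-J = 25 → Z
  i= 3: T-N =  6 → G
  i= 4: C-Y =  4 → E
  i= 5: K-G =  4 → E
  i= 6: G-Q = 16 → Q
  i= 7: F-G = 25 → Z
  i= 8: D-X =  6 → G
  i= 9: W-S =  4 → E
  i=10: W-S =  4 → E
  i=11: K-U = 16 → Q
  i=12: D-E = 25 → Z
  i=13: M-G =  6 → G
  i=14: G-C =  4 → E
  i=15: K-G =  4 → E
  i=16: O-Y = 16 → Q
  i=17: U-V = 25 → Z
  i=18: W-Q =  6 → G
  i=19: V-R =  4 → E
  i=20: M-I =  4 → E
  i=21: P-Z = 16 → Q
  shifts repeat with period 5: EQZGE

EQZGE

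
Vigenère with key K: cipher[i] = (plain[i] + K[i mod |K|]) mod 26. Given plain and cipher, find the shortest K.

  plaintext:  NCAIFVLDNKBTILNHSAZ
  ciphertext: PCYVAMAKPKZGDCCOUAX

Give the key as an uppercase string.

  i= 0: P-N =  2 → C
  i= 1: C-C =  0 → A
  i= 2: Y-A = 24 → Y
  i= 3: V-I = 13 → N
  i= 4: A-F = 21 → V
  i= 5: M-V = 17 → R
  i= 6: A-L = 15 → P
  i= 7: K-D =  7 → H
  i= 8: P-N =  2 → C
  i= 9: K-K =  0 → A
  i=10: Z-B = 24 → Y
  i=11: G-T = 13 → N
  i=12: D-I = 21 → V
  i=13: C-L = 17 → R
  i=14: C-N = 15 → P
  i=15: O-H =  7 → H
  i=16: U-S =  2 → C
  i=17: A-A =  0 → A
  i=18: X-Z = 24 → Y
  shifts repeat with period 8: CAYNVRPH

CAYNVRPH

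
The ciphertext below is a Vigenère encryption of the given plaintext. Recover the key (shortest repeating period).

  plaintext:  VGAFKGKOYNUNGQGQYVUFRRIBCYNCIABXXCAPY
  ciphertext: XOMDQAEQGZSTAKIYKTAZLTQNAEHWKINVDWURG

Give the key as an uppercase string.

  i= 0: X-V =  2 → C
  i= 1: O-G =  8 → I
  i= 2: M-A = 12 → M
  i= 3: D-F = 24 → Y
  i= 4: Q-K =  6 → G
  i= 5: A-G = 20 → U
  i= 6: E-K = 20 → U
  i= 7: Q-O =  2 → C
  i= 8: G-Y =  8 → I
  i= 9: Z-N = 12 → M
  i=10: S-U = 24 → Y
  i=11: T-N =  6 → G
  i=12: A-G = 20 → U
  i=13: K-Q = 20 → U
  i=14: I-G =  2 → C
  i=15: Y-Q =  8 → I
  i=16: K-Y = 12 → M
  i=17: T-V = 24 → Y
  i=18: A-U =  6 → G
  i=19: Z-F = 20 → U
  i=20: L-R = 20 → U
  i=21: T-R =  2 → C
  i=22: Q-I =  8 → I
  i=23: N-B = 12 → M
  i=24: A-C = 24 → Y
  i=25: E-Y =  6 → G
  i=26: H-N = 20 → U
  i=27: W-C = 20 → U
  i=28: K-I =  2 → C
  i=29: I-A =  8 → I
  i=30: N-B = 12 → M
  i=31: V-X = 24 → Y
  i=32: D-X =  6 → G
  i=33: W-C = 20 → U
  i=34: U-A = 20 → U
  i=35: R-P =  2 → C
  i=36: G-Y =  8 → I
  shifts repeat with period 7: CIMYGUU

CIMYGUU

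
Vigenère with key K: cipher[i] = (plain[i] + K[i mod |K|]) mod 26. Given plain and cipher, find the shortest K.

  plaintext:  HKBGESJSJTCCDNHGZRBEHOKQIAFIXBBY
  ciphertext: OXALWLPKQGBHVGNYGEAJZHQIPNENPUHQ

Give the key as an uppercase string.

HNZFSTGS

  i= 0: O-H =  7 → H
  i= 1: X-K = 13 → N
  i= 2: A-B = 25 → Z
  i= 3: L-G =  5 → F
  i= 4: W-E = 18 → S
  i= 5: L-S = 19 → T
  i= 6: P-J =  6 → G
  i= 7: K-S = 18 → S
  i= 8: Q-J =  7 → H
  i= 9: G-T = 13 → N
  i=10: B-C = 25 → Z
  i=11: H-C =  5 → F
  i=12: V-D = 18 → S
  i=13: G-N = 19 → T
  i=14: N-H =  6 → G
  i=15: Y-G = 18 → S
  i=16: G-Z =  7 → H
  i=17: E-R = 13 → N
  i=18: A-B = 25 → Z
  i=19: J-E =  5 → F
  i=20: Z-H = 18 → S
  i=21: H-O = 19 → T
  i=22: Q-K =  6 → G
  i=23: I-Q = 18 → S
  i=24: P-I =  7 → H
  i=25: N-A = 13 → N
  i=26: E-F = 25 → Z
  i=27: N-I =  5 → F
  i=28: P-X = 18 → S
  i=29: U-B = 19 → T
  i=30: H-B =  6 → G
  i=31: Q-Y = 18 → S
  shifts repeat with period 8: HNZFSTGS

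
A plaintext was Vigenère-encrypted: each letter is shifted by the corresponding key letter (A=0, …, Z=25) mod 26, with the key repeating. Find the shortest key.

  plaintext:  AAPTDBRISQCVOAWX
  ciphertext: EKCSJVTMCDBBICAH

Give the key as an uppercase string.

  i= 0: E-A =  4 → E
  i= 1: K-A = 10 → K
  i= 2: C-P = 13 → N
  i= 3: S-T = 25 → Z
  i= 4: J-D =  6 → G
  i= 5: V-B = 20 → U
  i= 6: T-R =  2 → C
  i= 7: M-I =  4 → E
  i= 8: C-S = 10 → K
  i= 9: D-Q = 13 → N
  i=10: B-C = 25 → Z
  i=11: B-V =  6 → G
  i=12: I-O = 20 → U
  i=13: C-A =  2 → C
  i=14: A-W =  4 → E
  i=15: H-X = 10 → K
  shifts repeat with period 7: EKNZGUC

EKNZGUC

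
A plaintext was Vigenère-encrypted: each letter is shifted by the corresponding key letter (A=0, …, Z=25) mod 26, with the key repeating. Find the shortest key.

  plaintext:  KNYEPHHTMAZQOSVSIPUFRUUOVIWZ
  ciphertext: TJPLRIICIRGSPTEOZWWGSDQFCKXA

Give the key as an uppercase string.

  i= 0: T-K =  9 → J
  i= 1: J-N = 22 → W
  i= 2: P-Y = 17 → R
  i= 3: L-E =  7 → H
  i= 4: R-P =  2 → C
  i= 5: I-H =  1 → B
  i= 6: I-H =  1 → B
  i= 7: C-T =  9 → J
  i= 8: I-M = 22 → W
  i= 9: R-A = 17 → R
  i=10: G-Z =  7 → H
  i=11: S-Q =  2 → C
  i=12: P-O =  1 → B
  i=13: T-S =  1 → B
  i=14: E-V =  9 → J
  i=15: O-S = 22 → W
  i=16: Z-I = 17 → R
  i=17: W-P =  7 → H
  i=18: W-U =  2 → C
  i=19: G-F =  1 → B
  i=20: S-R =  1 → B
  i=21: D-U =  9 → J
  i=22: Q-U = 22 → W
  i=23: F-O = 17 → R
  i=24: C-V =  7 → H
  i=25: K-I =  2 → C
  i=26: X-W =  1 → B
  i=27: A-Z =  1 → B
  shifts repeat with period 7: JWRHCBB

JWRHCBB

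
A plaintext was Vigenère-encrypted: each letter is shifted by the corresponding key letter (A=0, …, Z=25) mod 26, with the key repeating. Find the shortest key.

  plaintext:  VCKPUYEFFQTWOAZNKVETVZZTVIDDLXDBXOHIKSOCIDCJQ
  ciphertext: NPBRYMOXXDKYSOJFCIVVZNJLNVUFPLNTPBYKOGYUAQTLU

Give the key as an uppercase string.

  i= 0: N-V = 18 → S
  i= 1: P-C = 13 → N
  i= 2: B-K = 17 → R
  i= 3: R-P =  2 → C
  i= 4: Y-U =  4 → E
  i= 5: M-Y = 14 → O
  i= 6: O-E = 10 → K
  i= 7: X-F = 18 → S
  i= 8: X-F = 18 → S
  i= 9: D-Q = 13 → N
  i=10: K-T = 17 → R
  i=11: Y-W =  2 → C
  i=12: S-O =  4 → E
  i=13: O-A = 14 → O
  i=14: J-Z = 10 → K
  i=15: F-N = 18 → S
  i=16: C-K = 18 → S
  i=17: I-V = 13 → N
  i=18: V-E = 17 → R
  i=19: V-T =  2 → C
  i=20: Z-V =  4 → E
  i=21: N-Z = 14 → O
  i=22: J-Z = 10 → K
  i=23: L-T = 18 → S
  i=24: N-V = 18 → S
  i=25: V-I = 13 → N
  i=26: U-D = 17 → R
  i=27: F-D =  2 → C
  i=28: P-L =  4 → E
  i=29: L-X = 14 → O
  i=30: N-D = 10 → K
  i=31: T-B = 18 → S
  i=32: P-X = 18 → S
  i=33: B-O = 13 → N
  i=34: Y-H = 17 → R
  i=35: K-I =  2 → C
  i=36: O-K =  4 → E
  i=37: G-S = 14 → O
  i=38: Y-O = 10 → K
  i=39: U-C = 18 → S
  i=40: A-I = 18 → S
  i=41: Q-D = 13 → N
  i=42: T-C = 17 → R
  i=43: L-J =  2 → C
  i=44: U-Q =  4 → E
  shifts repeat with period 8: SNRCEOKS

SNRCEOKS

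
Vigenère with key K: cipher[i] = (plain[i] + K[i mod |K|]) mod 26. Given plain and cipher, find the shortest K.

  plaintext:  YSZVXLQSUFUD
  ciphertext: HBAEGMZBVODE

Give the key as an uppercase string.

  i= 0: H-Y =  9 → J
  i= 1: B-S =  9 → J
  i= 2: A-Z =  1 → B
  i= 3: E-V =  9 → J
  i= 4: G-X =  9 → J
  i= 5: M-L =  1 → B
  i= 6: Z-Q =  9 → J
  i= 7: B-S =  9 → J
  i= 8: V-U =  1 → B
  i= 9: O-F =  9 → J
  i=10: D-U =  9 → J
  i=11: E-D =  1 → B
  shifts repeat with period 3: JJB

JJB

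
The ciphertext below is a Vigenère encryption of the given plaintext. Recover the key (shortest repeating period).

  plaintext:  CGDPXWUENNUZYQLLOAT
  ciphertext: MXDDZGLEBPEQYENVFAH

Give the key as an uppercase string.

  i= 0: M-C = 10 → K
  i= 1: X-G = 17 → R
  i= 2: D-D =  0 → A
  i= 3: D-P = 14 → O
  i= 4: Z-X =  2 → C
  i= 5: G-W = 10 → K
  i= 6: L-U = 17 → R
  i= 7: E-E =  0 → A
  i= 8: B-N = 14 → O
  i= 9: P-N =  2 → C
  i=10: E-U = 10 → K
  i=11: Q-Z = 17 → R
  i=12: Y-Y =  0 → A
  i=13: E-Q = 14 → O
  i=14: N-L =  2 → C
  i=15: V-L = 10 → K
  i=16: F-O = 17 → R
  i=17: A-A =  0 → A
  i=18: H-T = 14 → O
  shifts repeat with period 5: KRAOC

KRAOC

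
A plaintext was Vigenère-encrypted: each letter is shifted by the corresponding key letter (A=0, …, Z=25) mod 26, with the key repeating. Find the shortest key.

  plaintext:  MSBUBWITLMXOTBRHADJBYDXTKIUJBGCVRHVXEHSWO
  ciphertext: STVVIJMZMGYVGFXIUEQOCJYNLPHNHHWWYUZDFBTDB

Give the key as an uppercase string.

  i= 0: S-M =  6 → G
  i= 1: T-S =  1 → B
  i= 2: V-B = 20 → U
  i= 3: V-U =  1 → B
  i= 4: I-B =  7 → H
  i= 5: J-W = 13 → N
  i= 6: M-I =  4 → E
  i= 7: Z-T =  6 → G
  i= 8: M-L =  1 → B
  i= 9: G-M = 20 → U
  i=10: Y-X =  1 → B
  i=11: V-O =  7 → H
  i=12: G-T = 13 → N
  i=13: F-B =  4 → E
  i=14: X-R =  6 → G
  i=15: I-H =  1 → B
  i=16: U-A = 20 → U
  i=17: E-D =  1 → B
  i=18: Q-J =  7 → H
  i=19: O-B = 13 → N
  i=20: C-Y =  4 → E
  i=21: J-D =  6 → G
  i=22: Y-X =  1 → B
  i=23: N-T = 20 → U
  i=24: L-K =  1 → B
  i=25: P-I =  7 → H
  i=26: H-U = 13 → N
  i=27: N-J =  4 → E
  i=28: H-B =  6 → G
  i=29: H-G =  1 → B
  i=30: W-C = 20 → U
  i=31: W-V =  1 → B
  i=32: Y-R =  7 → H
  i=33: U-H = 13 → N
  i=34: Z-V =  4 → E
  i=35: D-X =  6 → G
  i=36: F-E =  1 → B
  i=37: B-H = 20 → U
  i=38: T-S =  1 → B
  i=39: D-W =  7 → H
  i=40: B-O = 13 → N
  shifts repeat with period 7: GBUBHNE

GBUBHNE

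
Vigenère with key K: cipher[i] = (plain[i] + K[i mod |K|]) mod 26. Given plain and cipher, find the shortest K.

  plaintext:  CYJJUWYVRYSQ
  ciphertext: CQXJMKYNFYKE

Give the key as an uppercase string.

ASO

  i= 0: C-C =  0 → A
  i= 1: Q-Y = 18 → S
  i= 2: X-J = 14 → O
  i= 3: J-J =  0 → A
  i= 4: M-U = 18 → S
  i= 5: K-W = 14 → O
  i= 6: Y-Y =  0 → A
  i= 7: N-V = 18 → S
  i= 8: F-R = 14 → O
  i= 9: Y-Y =  0 → A
  i=10: K-S = 18 → S
  i=11: E-Q = 14 → O
  shifts repeat with period 3: ASO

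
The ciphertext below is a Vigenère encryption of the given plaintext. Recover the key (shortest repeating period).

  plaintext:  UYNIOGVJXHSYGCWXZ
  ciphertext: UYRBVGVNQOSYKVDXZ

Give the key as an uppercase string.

  i= 0: U-U =  0 → A
  i= 1: Y-Y =  0 → A
  i= 2: R-N =  4 → E
  i= 3: B-I = 19 → T
  i= 4: V-O =  7 → H
  i= 5: G-G =  0 → A
  i= 6: V-V =  0 → A
  i= 7: N-J =  4 → E
  i= 8: Q-X = 19 → T
  i= 9: O-H =  7 → H
  i=10: S-S =  0 → A
  i=11: Y-Y =  0 → A
  i=12: K-G =  4 → E
  i=13: V-C = 19 → T
  i=14: D-W =  7 → H
  i=15: X-X =  0 → A
  i=16: Z-Z =  0 → A
  shifts repeat with period 5: AAETH

AAETH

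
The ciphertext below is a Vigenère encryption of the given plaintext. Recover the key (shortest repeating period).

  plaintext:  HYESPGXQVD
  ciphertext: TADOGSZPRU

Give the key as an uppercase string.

MCZWR

  i= 0: T-H = 12 → M
  i= 1: A-Y =  2 → C
  i= 2: D-E = 25 → Z
  i= 3: O-S = 22 → W
  i= 4: G-P = 17 → R
  i= 5: S-G = 12 → M
  i= 6: Z-X =  2 → C
  i= 7: P-Q = 25 → Z
  i= 8: R-V = 22 → W
  i= 9: U-D = 17 → R
  shifts repeat with period 5: MCZWR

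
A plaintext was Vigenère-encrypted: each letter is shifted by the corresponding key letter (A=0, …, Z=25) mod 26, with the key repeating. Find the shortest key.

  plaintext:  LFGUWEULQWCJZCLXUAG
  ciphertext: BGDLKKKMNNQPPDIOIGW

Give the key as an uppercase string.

QBXROG

  i= 0: B-L = 16 → Q
  i= 1: G-F =  1 → B
  i= 2: D-G = 23 → X
  i= 3: L-U = 17 → R
  i= 4: K-W = 14 → O
  i= 5: K-E =  6 → G
  i= 6: K-U = 16 → Q
  i= 7: M-L =  1 → B
  i= 8: N-Q = 23 → X
  i= 9: N-W = 17 → R
  i=10: Q-C = 14 → O
  i=11: P-J =  6 → G
  i=12: P-Z = 16 → Q
  i=13: D-C =  1 → B
  i=14: I-L = 23 → X
  i=15: O-X = 17 → R
  i=16: I-U = 14 → O
  i=17: G-A =  6 → G
  i=18: W-G = 16 → Q
  shifts repeat with period 6: QBXROG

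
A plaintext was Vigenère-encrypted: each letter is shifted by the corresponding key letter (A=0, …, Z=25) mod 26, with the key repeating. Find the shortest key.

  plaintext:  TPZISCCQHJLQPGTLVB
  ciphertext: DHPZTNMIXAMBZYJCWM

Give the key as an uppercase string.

KSQRBL

  i= 0: D-T = 10 → K
  i= 1: H-P = 18 → S
  i= 2: P-Z = 16 → Q
  i= 3: Z-I = 17 → R
  i= 4: T-S =  1 → B
  i= 5: N-C = 11 → L
  i= 6: M-C = 10 → K
  i= 7: I-Q = 18 → S
  i= 8: X-H = 16 → Q
  i= 9: A-J = 17 → R
  i=10: M-L =  1 → B
  i=11: B-Q = 11 → L
  i=12: Z-P = 10 → K
  i=13: Y-G = 18 → S
  i=14: J-T = 16 → Q
  i=15: C-L = 17 → R
  i=16: W-V =  1 → B
  i=17: M-B = 11 → L
  shifts repeat with period 6: KSQRBL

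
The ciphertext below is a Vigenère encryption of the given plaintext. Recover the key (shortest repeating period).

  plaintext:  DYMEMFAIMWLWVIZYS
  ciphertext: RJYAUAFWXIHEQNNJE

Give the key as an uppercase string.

  i= 0: R-D = 14 → O
  i= 1: J-Y = 11 → L
  i= 2: Y-M = 12 → M
  i= 3: A-E = 22 → W
  i= 4: U-M =  8 → I
  i= 5: A-F = 21 → V
  i= 6: F-A =  5 → F
  i= 7: W-I = 14 → O
  i= 8: X-M = 11 → L
  i= 9: I-W = 12 → M
  i=10: H-L = 22 → W
  i=11: E-W =  8 → I
  i=12: Q-V = 21 → V
  i=13: N-I =  5 → F
  i=14: N-Z = 14 → O
  i=15: J-Y = 11 → L
  i=16: E-S = 12 → M
  shifts repeat with period 7: OLMWIVF

OLMWIVF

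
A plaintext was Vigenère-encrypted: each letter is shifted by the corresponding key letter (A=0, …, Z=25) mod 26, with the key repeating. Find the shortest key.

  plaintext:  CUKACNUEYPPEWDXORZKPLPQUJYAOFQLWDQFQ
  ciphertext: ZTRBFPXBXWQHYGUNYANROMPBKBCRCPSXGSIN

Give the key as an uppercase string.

  i= 0: Z-C = 23 → X
  i= 1: T-U = 25 → Z
  i= 2: R-K =  7 → H
  i= 3: B-A =  1 → B
  i= 4: F-C =  3 → D
  i= 5: P-N =  2 → C
  i= 6: X-U =  3 → D
  i= 7: B-E = 23 → X
  i= 8: X-Y = 25 → Z
  i= 9: W-P =  7 → H
  i=10: Q-P =  1 → B
  i=11: H-E =  3 → D
  i=12: Y-W =  2 → C
  i=13: G-D =  3 → D
  i=14: U-X = 23 → X
  i=15: N-O = 25 → Z
  i=16: Y-R =  7 → H
  i=17: A-Z =  1 → B
  i=18: N-K =  3 → D
  i=19: R-P =  2 → C
  i=20: O-L =  3 → D
  i=21: M-P = 23 → X
  i=22: P-Q = 25 → Z
  i=23: B-U =  7 → H
  i=24: K-J =  1 → B
  i=25: B-Y =  3 → D
  i=26: C-A =  2 → C
  i=27: R-O =  3 → D
  i=28: C-F = 23 → X
  i=29: P-Q = 25 → Z
  i=30: S-L =  7 → H
  i=31: X-W =  1 → B
  i=32: G-D =  3 → D
  i=33: S-Q =  2 → C
  i=34: I-F =  3 → D
  i=35: N-Q = 23 → X
  shifts repeat with period 7: XZHBDCD

XZHBDCD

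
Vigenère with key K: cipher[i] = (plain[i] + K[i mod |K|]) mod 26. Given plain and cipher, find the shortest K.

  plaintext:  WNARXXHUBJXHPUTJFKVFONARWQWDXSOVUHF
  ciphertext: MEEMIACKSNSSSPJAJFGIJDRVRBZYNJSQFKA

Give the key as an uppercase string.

QREVLDV

  i= 0: M-W = 16 → Q
  i= 1: E-N = 17 → R
  i= 2: E-A =  4 → E
  i= 3: M-R = 21 → V
  i= 4: I-X = 11 → L
  i= 5: A-X =  3 → D
  i= 6: C-H = 21 → V
  i= 7: K-U = 16 → Q
  i= 8: S-B = 17 → R
  i= 9: N-J =  4 → E
  i=10: S-X = 21 → V
  i=11: S-H = 11 → L
  i=12: S-P =  3 → D
  i=13: P-U = 21 → V
  i=14: J-T = 16 → Q
  i=15: A-J = 17 → R
  i=16: J-F =  4 → E
  i=17: F-K = 21 → V
  i=18: G-V = 11 → L
  i=19: I-F =  3 → D
  i=20: J-O = 21 → V
  i=21: D-N = 16 → Q
  i=22: R-A = 17 → R
  i=23: V-R =  4 → E
  i=24: R-W = 21 → V
  i=25: B-Q = 11 → L
  i=26: Z-W =  3 → D
  i=27: Y-D = 21 → V
  i=28: N-X = 16 → Q
  i=29: J-S = 17 → R
  i=30: S-O =  4 → E
  i=31: Q-V = 21 → V
  i=32: F-U = 11 → L
  i=33: K-H =  3 → D
  i=34: A-F = 21 → V
  shifts repeat with period 7: QREVLDV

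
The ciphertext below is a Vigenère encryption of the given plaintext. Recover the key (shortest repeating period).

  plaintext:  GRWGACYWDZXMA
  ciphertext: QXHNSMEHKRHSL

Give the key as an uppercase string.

  i= 0: Q-G = 10 → K
  i= 1: X-R =  6 → G
  i= 2: H-W = 11 → L
  i= 3: N-G =  7 → H
  i= 4: S-A = 18 → S
  i= 5: M-C = 10 → K
  i= 6: E-Y =  6 → G
  i= 7: H-W = 11 → L
  i= 8: K-D =  7 → H
  i= 9: R-Z = 18 → S
  i=10: H-X = 10 → K
  i=11: S-M =  6 → G
  i=12: L-A = 11 → L
  shifts repeat with period 5: KGLHS

KGLHS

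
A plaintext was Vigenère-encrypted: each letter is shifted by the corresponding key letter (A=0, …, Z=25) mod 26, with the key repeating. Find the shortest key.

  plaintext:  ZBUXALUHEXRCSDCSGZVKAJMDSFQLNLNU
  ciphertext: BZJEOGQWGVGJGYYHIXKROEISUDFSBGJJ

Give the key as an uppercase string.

CYPHOVWP

  i= 0: B-Z =  2 → C
  i= 1: Z-B = 24 → Y
  i= 2: J-U = 15 → P
  i= 3: E-X =  7 → H
  i= 4: O-A = 14 → O
  i= 5: G-L = 21 → V
  i= 6: Q-U = 22 → W
  i= 7: W-H = 15 → P
  i= 8: G-E =  2 → C
  i= 9: V-X = 24 → Y
  i=10: G-R = 15 → P
  i=11: J-C =  7 → H
  i=12: G-S = 14 → O
  i=13: Y-D = 21 → V
  i=14: Y-C = 22 → W
  i=15: H-S = 15 → P
  i=16: I-G =  2 → C
  i=17: X-Z = 24 → Y
  i=18: K-V = 15 → P
  i=19: R-K =  7 → H
  i=20: O-A = 14 → O
  i=21: E-J = 21 → V
  i=22: I-M = 22 → W
  i=23: S-D = 15 → P
  i=24: U-S =  2 → C
  i=25: D-F = 24 → Y
  i=26: F-Q = 15 → P
  i=27: S-L =  7 → H
  i=28: B-N = 14 → O
  i=29: G-L = 21 → V
  i=30: J-N = 22 → W
  i=31: J-U = 15 → P
  shifts repeat with period 8: CYPHOVWP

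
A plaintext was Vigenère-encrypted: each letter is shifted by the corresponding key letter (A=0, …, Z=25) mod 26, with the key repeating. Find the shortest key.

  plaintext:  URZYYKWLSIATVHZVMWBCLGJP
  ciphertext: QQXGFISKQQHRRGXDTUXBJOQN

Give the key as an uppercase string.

  i= 0: Q-U = 22 → W
  i= 1: Q-R = 25 → Z
  i= 2: X-Z = 24 → Y
  i= 3: G-Y =  8 → I
  i= 4: F-Y =  7 → H
  i= 5: I-K = 24 → Y
  i= 6: S-W = 22 → W
  i= 7: K-L = 25 → Z
  i= 8: Q-S = 24 → Y
  i= 9: Q-I =  8 → I
  i=10: H-A =  7 → H
  i=11: R-T = 24 → Y
  i=12: R-V = 22 → W
  i=13: G-H = 25 → Z
  i=14: X-Z = 24 → Y
  i=15: D-V =  8 → I
  i=16: T-M =  7 → H
  i=17: U-W = 24 → Y
  i=18: X-B = 22 → W
  i=19: B-C = 25 → Z
  i=20: J-L = 24 → Y
  i=21: O-G =  8 → I
  i=22: Q-J =  7 → H
  i=23: N-P = 24 → Y
  shifts repeat with period 6: WZYIHY

WZYIHY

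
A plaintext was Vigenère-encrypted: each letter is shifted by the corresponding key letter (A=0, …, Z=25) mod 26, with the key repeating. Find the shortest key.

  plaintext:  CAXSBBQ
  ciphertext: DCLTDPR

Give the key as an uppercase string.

  i= 0: D-C =  1 → B
  i= 1: C-A =  2 → C
  i= 2: L-X = 14 → O
  i= 3: T-S =  1 → B
  i= 4: D-B =  2 → C
  i= 5: P-B = 14 → O
  i= 6: R-Q =  1 → B
  shifts repeat with period 3: BCO

BCO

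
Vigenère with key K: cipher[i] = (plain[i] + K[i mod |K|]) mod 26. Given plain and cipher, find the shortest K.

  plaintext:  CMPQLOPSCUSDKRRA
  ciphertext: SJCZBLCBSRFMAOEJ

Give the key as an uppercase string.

  i= 0: S-C = 16 → Q
  i= 1: J-M = 23 → X
  i= 2: C-P = 13 → N
  i= 3: Z-Q =  9 → J
  i= 4: B-L = 16 → Q
  i= 5: L-O = 23 → X
  i= 6: C-P = 13 → N
  i= 7: B-S =  9 → J
  i= 8: S-C = 16 → Q
  i= 9: R-U = 23 → X
  i=10: F-S = 13 → N
  i=11: M-D =  9 → J
  i=12: A-K = 16 → Q
  i=13: O-R = 23 → X
  i=14: E-R = 13 → N
  i=15: J-A =  9 → J
  shifts repeat with period 4: QXNJ

QXNJ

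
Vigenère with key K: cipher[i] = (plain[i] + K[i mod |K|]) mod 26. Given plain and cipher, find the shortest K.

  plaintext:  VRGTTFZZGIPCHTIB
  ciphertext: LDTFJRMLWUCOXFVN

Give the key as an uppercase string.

QMNM

  i= 0: L-V = 16 → Q
  i= 1: D-R = 12 → M
  i= 2: T-G = 13 → N
  i= 3: F-T = 12 → M
  i= 4: J-T = 16 → Q
  i= 5: R-F = 12 → M
  i= 6: M-Z = 13 → N
  i= 7: L-Z = 12 → M
  i= 8: W-G = 16 → Q
  i= 9: U-I = 12 → M
  i=10: C-P = 13 → N
  i=11: O-C = 12 → M
  i=12: X-H = 16 → Q
  i=13: F-T = 12 → M
  i=14: V-I = 13 → N
  i=15: N-B = 12 → M
  shifts repeat with period 4: QMNM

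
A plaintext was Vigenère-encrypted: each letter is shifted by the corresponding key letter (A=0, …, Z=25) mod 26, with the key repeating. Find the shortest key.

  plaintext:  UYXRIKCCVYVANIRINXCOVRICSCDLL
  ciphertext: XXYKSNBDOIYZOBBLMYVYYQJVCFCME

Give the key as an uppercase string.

DZBTK

  i= 0: X-U =  3 → D
  i= 1: X-Y = 25 → Z
  i= 2: Y-X =  1 → B
  i= 3: K-R = 19 → T
  i= 4: S-I = 10 → K
  i= 5: N-K =  3 → D
  i= 6: B-C = 25 → Z
  i= 7: D-C =  1 → B
  i= 8: O-V = 19 → T
  i= 9: I-Y = 10 → K
  i=10: Y-V =  3 → D
  i=11: Z-A = 25 → Z
  i=12: O-N =  1 → B
  i=13: B-I = 19 → T
  i=14: B-R = 10 → K
  i=15: L-I =  3 → D
  i=16: M-N = 25 → Z
  i=17: Y-X =  1 → B
  i=18: V-C = 19 → T
  i=19: Y-O = 10 → K
  i=20: Y-V =  3 → D
  i=21: Q-R = 25 → Z
  i=22: J-I =  1 → B
  i=23: V-C = 19 → T
  i=24: C-S = 10 → K
  i=25: F-C =  3 → D
  i=26: C-D = 25 → Z
  i=27: M-L =  1 → B
  i=28: E-L = 19 → T
  shifts repeat with period 5: DZBTK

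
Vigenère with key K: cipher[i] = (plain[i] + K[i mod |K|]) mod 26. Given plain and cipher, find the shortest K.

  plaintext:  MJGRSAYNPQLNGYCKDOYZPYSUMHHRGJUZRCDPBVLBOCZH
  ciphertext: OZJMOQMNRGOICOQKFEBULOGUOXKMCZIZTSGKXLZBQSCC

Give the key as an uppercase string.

CQDVWQOA

  i= 0: O-M =  2 → C
  i= 1: Z-J = 16 → Q
  i= 2: J-G =  3 → D
  i= 3: M-R = 21 → V
  i= 4: O-S = 22 → W
  i= 5: Q-A = 16 → Q
  i= 6: M-Y = 14 → O
  i= 7: N-N =  0 → A
  i= 8: R-P =  2 → C
  i= 9: G-Q = 16 → Q
  i=10: O-L =  3 → D
  i=11: I-N = 21 → V
  i=12: C-G = 22 → W
  i=13: O-Y = 16 → Q
  i=14: Q-C = 14 → O
  i=15: K-K =  0 → A
  i=16: F-D =  2 → C
  i=17: E-O = 16 → Q
  i=18: B-Y =  3 → D
  i=19: U-Z = 21 → V
  i=20: L-P = 22 → W
  i=21: O-Y = 16 → Q
  i=22: G-S = 14 → O
  i=23: U-U =  0 → A
  i=24: O-M =  2 → C
  i=25: X-H = 16 → Q
  i=26: K-H =  3 → D
  i=27: M-R = 21 → V
  i=28: C-G = 22 → W
  i=29: Z-J = 16 → Q
  i=30: I-U = 14 → O
  i=31: Z-Z =  0 → A
  i=32: T-R =  2 → C
  i=33: S-C = 16 → Q
  i=34: G-D =  3 → D
  i=35: K-P = 21 → V
  i=36: X-B = 22 → W
  i=37: L-V = 16 → Q
  i=38: Z-L = 14 → O
  i=39: B-B =  0 → A
  i=40: Q-O =  2 → C
  i=41: S-C = 16 → Q
  i=42: C-Z =  3 → D
  i=43: C-H = 21 → V
  shifts repeat with period 8: CQDVWQOA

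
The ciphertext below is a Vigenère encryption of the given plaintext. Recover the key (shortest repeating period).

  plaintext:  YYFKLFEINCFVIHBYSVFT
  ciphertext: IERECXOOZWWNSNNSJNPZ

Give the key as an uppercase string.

KGMURS

  i= 0: I-Y = 10 → K
  i= 1: E-Y =  6 → G
  i= 2: R-F = 12 → M
  i= 3: E-K = 20 → U
  i= 4: C-L = 17 → R
  i= 5: X-F = 18 → S
  i= 6: O-E = 10 → K
  i= 7: O-I =  6 → G
  i= 8: Z-N = 12 → M
  i= 9: W-C = 20 → U
  i=10: W-F = 17 → R
  i=11: N-V = 18 → S
  i=12: S-I = 10 → K
  i=13: N-H =  6 → G
  i=14: N-B = 12 → M
  i=15: S-Y = 20 → U
  i=16: J-S = 17 → R
  i=17: N-V = 18 → S
  i=18: P-F = 10 → K
  i=19: Z-T =  6 → G
  shifts repeat with period 6: KGMURS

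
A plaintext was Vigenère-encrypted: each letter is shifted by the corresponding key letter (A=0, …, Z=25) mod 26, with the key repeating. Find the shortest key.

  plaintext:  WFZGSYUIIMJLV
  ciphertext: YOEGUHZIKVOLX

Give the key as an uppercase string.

CJFA

  i= 0: Y-W =  2 → C
  i= 1: O-F =  9 → J
  i= 2: E-Z =  5 → F
  i= 3: G-G =  0 → A
  i= 4: U-S =  2 → C
  i= 5: H-Y =  9 → J
  i= 6: Z-U =  5 → F
  i= 7: I-I =  0 → A
  i= 8: K-I =  2 → C
  i= 9: V-M =  9 → J
  i=10: O-J =  5 → F
  i=11: L-L =  0 → A
  i=12: X-V =  2 → C
  shifts repeat with period 4: CJFA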